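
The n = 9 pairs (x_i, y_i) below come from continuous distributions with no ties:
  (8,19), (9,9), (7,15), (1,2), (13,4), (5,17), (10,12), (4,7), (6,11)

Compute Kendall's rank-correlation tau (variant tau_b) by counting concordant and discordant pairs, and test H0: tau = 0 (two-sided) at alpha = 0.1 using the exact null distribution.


Step 1: Enumerate the 36 unordered pairs (i,j) with i<j and classify each by sign(x_j-x_i) * sign(y_j-y_i).
  (1,2):dx=+1,dy=-10->D; (1,3):dx=-1,dy=-4->C; (1,4):dx=-7,dy=-17->C; (1,5):dx=+5,dy=-15->D
  (1,6):dx=-3,dy=-2->C; (1,7):dx=+2,dy=-7->D; (1,8):dx=-4,dy=-12->C; (1,9):dx=-2,dy=-8->C
  (2,3):dx=-2,dy=+6->D; (2,4):dx=-8,dy=-7->C; (2,5):dx=+4,dy=-5->D; (2,6):dx=-4,dy=+8->D
  (2,7):dx=+1,dy=+3->C; (2,8):dx=-5,dy=-2->C; (2,9):dx=-3,dy=+2->D; (3,4):dx=-6,dy=-13->C
  (3,5):dx=+6,dy=-11->D; (3,6):dx=-2,dy=+2->D; (3,7):dx=+3,dy=-3->D; (3,8):dx=-3,dy=-8->C
  (3,9):dx=-1,dy=-4->C; (4,5):dx=+12,dy=+2->C; (4,6):dx=+4,dy=+15->C; (4,7):dx=+9,dy=+10->C
  (4,8):dx=+3,dy=+5->C; (4,9):dx=+5,dy=+9->C; (5,6):dx=-8,dy=+13->D; (5,7):dx=-3,dy=+8->D
  (5,8):dx=-9,dy=+3->D; (5,9):dx=-7,dy=+7->D; (6,7):dx=+5,dy=-5->D; (6,8):dx=-1,dy=-10->C
  (6,9):dx=+1,dy=-6->D; (7,8):dx=-6,dy=-5->C; (7,9):dx=-4,dy=-1->C; (8,9):dx=+2,dy=+4->C
Step 2: C = 20, D = 16, total pairs = 36.
Step 3: tau = (C - D)/(n(n-1)/2) = (20 - 16)/36 = 0.111111.
Step 4: Exact two-sided p-value (enumerate n! = 362880 permutations of y under H0): p = 0.761414.
Step 5: alpha = 0.1. fail to reject H0.

tau_b = 0.1111 (C=20, D=16), p = 0.761414, fail to reject H0.


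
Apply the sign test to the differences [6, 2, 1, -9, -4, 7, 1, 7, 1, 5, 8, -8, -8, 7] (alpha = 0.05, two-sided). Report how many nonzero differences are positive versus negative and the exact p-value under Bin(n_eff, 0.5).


Step 1: Discard zero differences. Original n = 14; n_eff = number of nonzero differences = 14.
Nonzero differences (with sign): +6, +2, +1, -9, -4, +7, +1, +7, +1, +5, +8, -8, -8, +7
Step 2: Count signs: positive = 10, negative = 4.
Step 3: Under H0: P(positive) = 0.5, so the number of positives S ~ Bin(14, 0.5).
Step 4: Two-sided exact p-value = sum of Bin(14,0.5) probabilities at or below the observed probability = 0.179565.
Step 5: alpha = 0.05. fail to reject H0.

n_eff = 14, pos = 10, neg = 4, p = 0.179565, fail to reject H0.


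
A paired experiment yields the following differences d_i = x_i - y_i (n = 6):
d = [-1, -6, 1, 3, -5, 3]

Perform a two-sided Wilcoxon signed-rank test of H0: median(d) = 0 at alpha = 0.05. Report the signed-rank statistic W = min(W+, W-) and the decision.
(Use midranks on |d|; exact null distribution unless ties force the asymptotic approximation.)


Step 1: Drop any zero differences (none here) and take |d_i|.
|d| = [1, 6, 1, 3, 5, 3]
Step 2: Midrank |d_i| (ties get averaged ranks).
ranks: |1|->1.5, |6|->6, |1|->1.5, |3|->3.5, |5|->5, |3|->3.5
Step 3: Attach original signs; sum ranks with positive sign and with negative sign.
W+ = 1.5 + 3.5 + 3.5 = 8.5
W- = 1.5 + 6 + 5 = 12.5
(Check: W+ + W- = 21 should equal n(n+1)/2 = 21.)
Step 4: Test statistic W = min(W+, W-) = 8.5.
Step 5: Ties in |d|, so use the tie-corrected normal approximation.
        E[W] = n(n+1)/4 = 6*7/4 = 10.5.
        Tie groups: |d|=1 (t=2), |d|=3 (t=2); sum(t^3 - t) = 12.
        Var[W] = n(n+1)(2n+1)/24 - sum(t^3-t)/48 = 546/24 - 12/48 = 22.5.
        z = (W - E[W]) / sqrt(Var[W]) = (8.5 - 10.5) / 4.7434 = -0.4216.
        Two-sided p = 2*Phi(z) = 0.673290.
Step 6: alpha = 0.05. fail to reject H0.

W+ = 8.5, W- = 12.5, W = min = 8.5, p = 0.673290, fail to reject H0.


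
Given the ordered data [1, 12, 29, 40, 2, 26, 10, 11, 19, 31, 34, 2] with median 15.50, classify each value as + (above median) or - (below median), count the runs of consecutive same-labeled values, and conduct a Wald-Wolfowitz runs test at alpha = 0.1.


Step 1: Compute median = 15.50; label A = above, B = below.
Labels in order: BBAABABBAAAB  (n_A = 6, n_B = 6)
Step 2: Count runs R = 7.
Step 3: Under H0 (random ordering), E[R] = 2*n_A*n_B/(n_A+n_B) + 1 = 2*6*6/12 + 1 = 7.0000.
        Var[R] = 2*n_A*n_B*(2*n_A*n_B - n_A - n_B) / ((n_A+n_B)^2 * (n_A+n_B-1)) = 4320/1584 = 2.7273.
        SD[R] = 1.6514.
Step 4: R = E[R], so z = 0 with no continuity correction.
Step 5: Two-sided p-value via normal approximation = 2*(1 - Phi(|z|)) = 1.000000.
Step 6: alpha = 0.1. fail to reject H0.

R = 7, z = 0.0000, p = 1.000000, fail to reject H0.


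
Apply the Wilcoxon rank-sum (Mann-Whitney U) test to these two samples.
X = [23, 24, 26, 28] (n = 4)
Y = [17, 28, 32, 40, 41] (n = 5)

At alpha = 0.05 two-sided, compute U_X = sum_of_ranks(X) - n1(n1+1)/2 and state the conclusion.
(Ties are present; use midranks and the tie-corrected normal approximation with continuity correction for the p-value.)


Step 1: Combine and sort all 9 observations; assign midranks.
sorted (value, group): (17,Y), (23,X), (24,X), (26,X), (28,X), (28,Y), (32,Y), (40,Y), (41,Y)
ranks: 17->1, 23->2, 24->3, 26->4, 28->5.5, 28->5.5, 32->7, 40->8, 41->9
Step 2: Rank sum for X: R1 = 2 + 3 + 4 + 5.5 = 14.5.
Step 3: U_X = R1 - n1(n1+1)/2 = 14.5 - 4*5/2 = 14.5 - 10 = 4.5.
       U_Y = n1*n2 - U_X = 20 - 4.5 = 15.5.
Step 4: Ties are present, so use the tie-corrected normal approximation (with continuity correction) for the p-value.
Step 5: p-value = 0.218742; compare to alpha = 0.05. fail to reject H0.

U_X = 4.5, p = 0.218742, fail to reject H0 at alpha = 0.05.


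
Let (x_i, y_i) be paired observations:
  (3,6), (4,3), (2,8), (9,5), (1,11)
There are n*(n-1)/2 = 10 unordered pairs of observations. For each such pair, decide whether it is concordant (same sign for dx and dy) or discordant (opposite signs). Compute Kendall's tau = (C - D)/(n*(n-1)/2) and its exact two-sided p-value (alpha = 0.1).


Step 1: Enumerate the 10 unordered pairs (i,j) with i<j and classify each by sign(x_j-x_i) * sign(y_j-y_i).
  (1,2):dx=+1,dy=-3->D; (1,3):dx=-1,dy=+2->D; (1,4):dx=+6,dy=-1->D; (1,5):dx=-2,dy=+5->D
  (2,3):dx=-2,dy=+5->D; (2,4):dx=+5,dy=+2->C; (2,5):dx=-3,dy=+8->D; (3,4):dx=+7,dy=-3->D
  (3,5):dx=-1,dy=+3->D; (4,5):dx=-8,dy=+6->D
Step 2: C = 1, D = 9, total pairs = 10.
Step 3: tau = (C - D)/(n(n-1)/2) = (1 - 9)/10 = -0.800000.
Step 4: Exact two-sided p-value (enumerate n! = 120 permutations of y under H0): p = 0.083333.
Step 5: alpha = 0.1. reject H0.

tau_b = -0.8000 (C=1, D=9), p = 0.083333, reject H0.


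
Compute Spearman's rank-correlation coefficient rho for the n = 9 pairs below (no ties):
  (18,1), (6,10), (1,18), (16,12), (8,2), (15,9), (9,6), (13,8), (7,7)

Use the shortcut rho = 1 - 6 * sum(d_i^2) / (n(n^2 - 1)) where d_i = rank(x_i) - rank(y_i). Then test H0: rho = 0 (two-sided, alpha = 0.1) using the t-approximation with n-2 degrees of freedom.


Step 1: Rank x and y separately (midranks; no ties here).
rank(x): 18->9, 6->2, 1->1, 16->8, 8->4, 15->7, 9->5, 13->6, 7->3
rank(y): 1->1, 10->7, 18->9, 12->8, 2->2, 9->6, 6->3, 8->5, 7->4
Step 2: d_i = R_x(i) - R_y(i); compute d_i^2.
  (9-1)^2=64, (2-7)^2=25, (1-9)^2=64, (8-8)^2=0, (4-2)^2=4, (7-6)^2=1, (5-3)^2=4, (6-5)^2=1, (3-4)^2=1
sum(d^2) = 164.
Step 3: rho = 1 - 6*164 / (9*(9^2 - 1)) = 1 - 984/720 = -0.366667.
Step 4: Under H0, t = rho * sqrt((n-2)/(1-rho^2)) = -1.0427 ~ t(7).
Step 5: Two-sided p-value from the t-distribution with 7 df = 0.331740.
Step 6: alpha = 0.1. fail to reject H0.

rho = -0.3667, p = 0.331740, fail to reject H0 at alpha = 0.1.


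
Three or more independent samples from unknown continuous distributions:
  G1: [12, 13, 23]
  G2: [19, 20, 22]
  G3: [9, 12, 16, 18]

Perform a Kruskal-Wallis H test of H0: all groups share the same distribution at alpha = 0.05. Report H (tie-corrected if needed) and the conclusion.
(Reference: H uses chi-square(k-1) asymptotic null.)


Step 1: Combine all N = 10 observations and assign midranks.
sorted (value, group, rank): (9,G3,1), (12,G1,2.5), (12,G3,2.5), (13,G1,4), (16,G3,5), (18,G3,6), (19,G2,7), (20,G2,8), (22,G2,9), (23,G1,10)
Step 2: Sum ranks within each group.
R_1 = 16.5 (n_1 = 3)
R_2 = 24 (n_2 = 3)
R_3 = 14.5 (n_3 = 4)
Step 3: H = 12/(N(N+1)) * sum(R_i^2/n_i) - 3(N+1)
     = 12/(10*11) * (16.5^2/3 + 24^2/3 + 14.5^2/4) - 3*11
     = 0.109091 * 335.312 - 33
     = 3.579545.
Step 4: Ties present; correction factor C = 1 - 6/(10^3 - 10) = 0.993939. Corrected H = 3.579545 / 0.993939 = 3.601372.
Step 5: Under H0, H ~ chi^2(2); p-value = 0.165186.
Step 6: alpha = 0.05. fail to reject H0.

H = 3.6014, df = 2, p = 0.165186, fail to reject H0.


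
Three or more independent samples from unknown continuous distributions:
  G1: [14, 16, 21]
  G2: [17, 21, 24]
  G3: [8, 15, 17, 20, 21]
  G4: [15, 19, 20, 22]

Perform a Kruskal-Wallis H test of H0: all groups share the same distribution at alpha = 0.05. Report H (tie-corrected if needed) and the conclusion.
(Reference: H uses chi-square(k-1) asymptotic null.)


Step 1: Combine all N = 15 observations and assign midranks.
sorted (value, group, rank): (8,G3,1), (14,G1,2), (15,G3,3.5), (15,G4,3.5), (16,G1,5), (17,G2,6.5), (17,G3,6.5), (19,G4,8), (20,G3,9.5), (20,G4,9.5), (21,G1,12), (21,G2,12), (21,G3,12), (22,G4,14), (24,G2,15)
Step 2: Sum ranks within each group.
R_1 = 19 (n_1 = 3)
R_2 = 33.5 (n_2 = 3)
R_3 = 32.5 (n_3 = 5)
R_4 = 35 (n_4 = 4)
Step 3: H = 12/(N(N+1)) * sum(R_i^2/n_i) - 3(N+1)
     = 12/(15*16) * (19^2/3 + 33.5^2/3 + 32.5^2/5 + 35^2/4) - 3*16
     = 0.050000 * 1011.92 - 48
     = 2.595833.
Step 4: Ties present; correction factor C = 1 - 42/(15^3 - 15) = 0.987500. Corrected H = 2.595833 / 0.987500 = 2.628692.
Step 5: Under H0, H ~ chi^2(3); p-value = 0.452482.
Step 6: alpha = 0.05. fail to reject H0.

H = 2.6287, df = 3, p = 0.452482, fail to reject H0.


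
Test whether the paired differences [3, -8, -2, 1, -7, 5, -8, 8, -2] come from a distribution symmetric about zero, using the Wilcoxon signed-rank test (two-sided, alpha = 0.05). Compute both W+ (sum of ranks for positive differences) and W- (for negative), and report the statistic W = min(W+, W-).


Step 1: Drop any zero differences (none here) and take |d_i|.
|d| = [3, 8, 2, 1, 7, 5, 8, 8, 2]
Step 2: Midrank |d_i| (ties get averaged ranks).
ranks: |3|->4, |8|->8, |2|->2.5, |1|->1, |7|->6, |5|->5, |8|->8, |8|->8, |2|->2.5
Step 3: Attach original signs; sum ranks with positive sign and with negative sign.
W+ = 4 + 1 + 5 + 8 = 18
W- = 8 + 2.5 + 6 + 8 + 2.5 = 27
(Check: W+ + W- = 45 should equal n(n+1)/2 = 45.)
Step 4: Test statistic W = min(W+, W-) = 18.
Step 5: Ties in |d|, so use the tie-corrected normal approximation.
        E[W] = n(n+1)/4 = 9*10/4 = 22.5.
        Tie groups: |d|=2 (t=2), |d|=8 (t=3); sum(t^3 - t) = 30.
        Var[W] = n(n+1)(2n+1)/24 - sum(t^3-t)/48 = 1710/24 - 30/48 = 70.625.
        z = (W - E[W]) / sqrt(Var[W]) = (18 - 22.5) / 8.4039 = -0.5355.
        Two-sided p = 2*Phi(z) = 0.592326.
Step 6: alpha = 0.05. fail to reject H0.

W+ = 18, W- = 27, W = min = 18, p = 0.592326, fail to reject H0.


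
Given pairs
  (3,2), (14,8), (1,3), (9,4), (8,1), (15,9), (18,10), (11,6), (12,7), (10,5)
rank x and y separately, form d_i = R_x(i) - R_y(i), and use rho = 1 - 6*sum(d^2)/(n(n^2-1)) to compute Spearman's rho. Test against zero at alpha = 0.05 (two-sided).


Step 1: Rank x and y separately (midranks; no ties here).
rank(x): 3->2, 14->8, 1->1, 9->4, 8->3, 15->9, 18->10, 11->6, 12->7, 10->5
rank(y): 2->2, 8->8, 3->3, 4->4, 1->1, 9->9, 10->10, 6->6, 7->7, 5->5
Step 2: d_i = R_x(i) - R_y(i); compute d_i^2.
  (2-2)^2=0, (8-8)^2=0, (1-3)^2=4, (4-4)^2=0, (3-1)^2=4, (9-9)^2=0, (10-10)^2=0, (6-6)^2=0, (7-7)^2=0, (5-5)^2=0
sum(d^2) = 8.
Step 3: rho = 1 - 6*8 / (10*(10^2 - 1)) = 1 - 48/990 = 0.951515.
Step 4: Under H0, t = rho * sqrt((n-2)/(1-rho^2)) = 8.7493 ~ t(8).
Step 5: Two-sided p-value from the t-distribution with 8 df = 0.000023.
Step 6: alpha = 0.05. reject H0.

rho = 0.9515, p = 0.000023, reject H0 at alpha = 0.05.


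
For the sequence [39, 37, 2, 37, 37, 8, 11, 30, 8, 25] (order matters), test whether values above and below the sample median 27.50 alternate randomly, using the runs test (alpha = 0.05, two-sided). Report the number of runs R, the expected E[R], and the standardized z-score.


Step 1: Compute median = 27.50; label A = above, B = below.
Labels in order: AABAABBABB  (n_A = 5, n_B = 5)
Step 2: Count runs R = 6.
Step 3: Under H0 (random ordering), E[R] = 2*n_A*n_B/(n_A+n_B) + 1 = 2*5*5/10 + 1 = 6.0000.
        Var[R] = 2*n_A*n_B*(2*n_A*n_B - n_A - n_B) / ((n_A+n_B)^2 * (n_A+n_B-1)) = 2000/900 = 2.2222.
        SD[R] = 1.4907.
Step 4: R = E[R], so z = 0 with no continuity correction.
Step 5: Two-sided p-value via normal approximation = 2*(1 - Phi(|z|)) = 1.000000.
Step 6: alpha = 0.05. fail to reject H0.

R = 6, z = 0.0000, p = 1.000000, fail to reject H0.


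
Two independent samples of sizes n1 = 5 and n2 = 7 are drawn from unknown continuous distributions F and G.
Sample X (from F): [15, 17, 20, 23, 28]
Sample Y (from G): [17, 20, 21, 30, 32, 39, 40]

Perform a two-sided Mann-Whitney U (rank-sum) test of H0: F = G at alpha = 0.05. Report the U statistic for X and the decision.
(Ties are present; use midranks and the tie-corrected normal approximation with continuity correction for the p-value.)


Step 1: Combine and sort all 12 observations; assign midranks.
sorted (value, group): (15,X), (17,X), (17,Y), (20,X), (20,Y), (21,Y), (23,X), (28,X), (30,Y), (32,Y), (39,Y), (40,Y)
ranks: 15->1, 17->2.5, 17->2.5, 20->4.5, 20->4.5, 21->6, 23->7, 28->8, 30->9, 32->10, 39->11, 40->12
Step 2: Rank sum for X: R1 = 1 + 2.5 + 4.5 + 7 + 8 = 23.
Step 3: U_X = R1 - n1(n1+1)/2 = 23 - 5*6/2 = 23 - 15 = 8.
       U_Y = n1*n2 - U_X = 35 - 8 = 27.
Step 4: Ties are present, so use the tie-corrected normal approximation (with continuity correction) for the p-value.
Step 5: p-value = 0.142449; compare to alpha = 0.05. fail to reject H0.

U_X = 8, p = 0.142449, fail to reject H0 at alpha = 0.05.


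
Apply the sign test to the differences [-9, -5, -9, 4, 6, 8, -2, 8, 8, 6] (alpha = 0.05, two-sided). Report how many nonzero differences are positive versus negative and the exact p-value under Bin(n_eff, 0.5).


Step 1: Discard zero differences. Original n = 10; n_eff = number of nonzero differences = 10.
Nonzero differences (with sign): -9, -5, -9, +4, +6, +8, -2, +8, +8, +6
Step 2: Count signs: positive = 6, negative = 4.
Step 3: Under H0: P(positive) = 0.5, so the number of positives S ~ Bin(10, 0.5).
Step 4: Two-sided exact p-value = sum of Bin(10,0.5) probabilities at or below the observed probability = 0.753906.
Step 5: alpha = 0.05. fail to reject H0.

n_eff = 10, pos = 6, neg = 4, p = 0.753906, fail to reject H0.


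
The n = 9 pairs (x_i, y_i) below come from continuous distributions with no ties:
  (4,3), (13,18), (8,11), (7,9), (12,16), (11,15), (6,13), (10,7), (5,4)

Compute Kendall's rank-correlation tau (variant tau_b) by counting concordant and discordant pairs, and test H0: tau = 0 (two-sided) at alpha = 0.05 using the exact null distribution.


Step 1: Enumerate the 36 unordered pairs (i,j) with i<j and classify each by sign(x_j-x_i) * sign(y_j-y_i).
  (1,2):dx=+9,dy=+15->C; (1,3):dx=+4,dy=+8->C; (1,4):dx=+3,dy=+6->C; (1,5):dx=+8,dy=+13->C
  (1,6):dx=+7,dy=+12->C; (1,7):dx=+2,dy=+10->C; (1,8):dx=+6,dy=+4->C; (1,9):dx=+1,dy=+1->C
  (2,3):dx=-5,dy=-7->C; (2,4):dx=-6,dy=-9->C; (2,5):dx=-1,dy=-2->C; (2,6):dx=-2,dy=-3->C
  (2,7):dx=-7,dy=-5->C; (2,8):dx=-3,dy=-11->C; (2,9):dx=-8,dy=-14->C; (3,4):dx=-1,dy=-2->C
  (3,5):dx=+4,dy=+5->C; (3,6):dx=+3,dy=+4->C; (3,7):dx=-2,dy=+2->D; (3,8):dx=+2,dy=-4->D
  (3,9):dx=-3,dy=-7->C; (4,5):dx=+5,dy=+7->C; (4,6):dx=+4,dy=+6->C; (4,7):dx=-1,dy=+4->D
  (4,8):dx=+3,dy=-2->D; (4,9):dx=-2,dy=-5->C; (5,6):dx=-1,dy=-1->C; (5,7):dx=-6,dy=-3->C
  (5,8):dx=-2,dy=-9->C; (5,9):dx=-7,dy=-12->C; (6,7):dx=-5,dy=-2->C; (6,8):dx=-1,dy=-8->C
  (6,9):dx=-6,dy=-11->C; (7,8):dx=+4,dy=-6->D; (7,9):dx=-1,dy=-9->C; (8,9):dx=-5,dy=-3->C
Step 2: C = 31, D = 5, total pairs = 36.
Step 3: tau = (C - D)/(n(n-1)/2) = (31 - 5)/36 = 0.722222.
Step 4: Exact two-sided p-value (enumerate n! = 362880 permutations of y under H0): p = 0.005886.
Step 5: alpha = 0.05. reject H0.

tau_b = 0.7222 (C=31, D=5), p = 0.005886, reject H0.


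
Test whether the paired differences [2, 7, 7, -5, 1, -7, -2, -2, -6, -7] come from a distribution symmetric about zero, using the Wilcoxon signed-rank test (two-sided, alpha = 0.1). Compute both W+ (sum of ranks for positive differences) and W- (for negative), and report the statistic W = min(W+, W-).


Step 1: Drop any zero differences (none here) and take |d_i|.
|d| = [2, 7, 7, 5, 1, 7, 2, 2, 6, 7]
Step 2: Midrank |d_i| (ties get averaged ranks).
ranks: |2|->3, |7|->8.5, |7|->8.5, |5|->5, |1|->1, |7|->8.5, |2|->3, |2|->3, |6|->6, |7|->8.5
Step 3: Attach original signs; sum ranks with positive sign and with negative sign.
W+ = 3 + 8.5 + 8.5 + 1 = 21
W- = 5 + 8.5 + 3 + 3 + 6 + 8.5 = 34
(Check: W+ + W- = 55 should equal n(n+1)/2 = 55.)
Step 4: Test statistic W = min(W+, W-) = 21.
Step 5: Ties in |d|, so use the tie-corrected normal approximation.
        E[W] = n(n+1)/4 = 10*11/4 = 27.5.
        Tie groups: |d|=2 (t=3), |d|=7 (t=4); sum(t^3 - t) = 84.
        Var[W] = n(n+1)(2n+1)/24 - sum(t^3-t)/48 = 2310/24 - 84/48 = 94.5.
        z = (W - E[W]) / sqrt(Var[W]) = (21 - 27.5) / 9.7211 = -0.6686.
        Two-sided p = 2*Phi(z) = 0.503720.
Step 6: alpha = 0.1. fail to reject H0.

W+ = 21, W- = 34, W = min = 21, p = 0.503720, fail to reject H0.


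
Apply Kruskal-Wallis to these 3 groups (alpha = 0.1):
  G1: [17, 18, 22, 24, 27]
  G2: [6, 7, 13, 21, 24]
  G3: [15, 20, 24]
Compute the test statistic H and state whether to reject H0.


Step 1: Combine all N = 13 observations and assign midranks.
sorted (value, group, rank): (6,G2,1), (7,G2,2), (13,G2,3), (15,G3,4), (17,G1,5), (18,G1,6), (20,G3,7), (21,G2,8), (22,G1,9), (24,G1,11), (24,G2,11), (24,G3,11), (27,G1,13)
Step 2: Sum ranks within each group.
R_1 = 44 (n_1 = 5)
R_2 = 25 (n_2 = 5)
R_3 = 22 (n_3 = 3)
Step 3: H = 12/(N(N+1)) * sum(R_i^2/n_i) - 3(N+1)
     = 12/(13*14) * (44^2/5 + 25^2/5 + 22^2/3) - 3*14
     = 0.065934 * 673.533 - 42
     = 2.408791.
Step 4: Ties present; correction factor C = 1 - 24/(13^3 - 13) = 0.989011. Corrected H = 2.408791 / 0.989011 = 2.435556.
Step 5: Under H0, H ~ chi^2(2); p-value = 0.295887.
Step 6: alpha = 0.1. fail to reject H0.

H = 2.4356, df = 2, p = 0.295887, fail to reject H0.


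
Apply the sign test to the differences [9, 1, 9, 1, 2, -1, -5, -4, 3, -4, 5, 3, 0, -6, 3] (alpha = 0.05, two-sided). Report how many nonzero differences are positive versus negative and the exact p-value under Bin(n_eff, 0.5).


Step 1: Discard zero differences. Original n = 15; n_eff = number of nonzero differences = 14.
Nonzero differences (with sign): +9, +1, +9, +1, +2, -1, -5, -4, +3, -4, +5, +3, -6, +3
Step 2: Count signs: positive = 9, negative = 5.
Step 3: Under H0: P(positive) = 0.5, so the number of positives S ~ Bin(14, 0.5).
Step 4: Two-sided exact p-value = sum of Bin(14,0.5) probabilities at or below the observed probability = 0.423950.
Step 5: alpha = 0.05. fail to reject H0.

n_eff = 14, pos = 9, neg = 5, p = 0.423950, fail to reject H0.


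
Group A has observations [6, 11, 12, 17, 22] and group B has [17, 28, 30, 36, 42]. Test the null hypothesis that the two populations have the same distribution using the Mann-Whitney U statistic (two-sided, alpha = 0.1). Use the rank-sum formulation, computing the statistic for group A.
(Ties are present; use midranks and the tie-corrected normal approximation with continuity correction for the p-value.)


Step 1: Combine and sort all 10 observations; assign midranks.
sorted (value, group): (6,X), (11,X), (12,X), (17,X), (17,Y), (22,X), (28,Y), (30,Y), (36,Y), (42,Y)
ranks: 6->1, 11->2, 12->3, 17->4.5, 17->4.5, 22->6, 28->7, 30->8, 36->9, 42->10
Step 2: Rank sum for X: R1 = 1 + 2 + 3 + 4.5 + 6 = 16.5.
Step 3: U_X = R1 - n1(n1+1)/2 = 16.5 - 5*6/2 = 16.5 - 15 = 1.5.
       U_Y = n1*n2 - U_X = 25 - 1.5 = 23.5.
Step 4: Ties are present, so use the tie-corrected normal approximation (with continuity correction) for the p-value.
Step 5: p-value = 0.027803; compare to alpha = 0.1. reject H0.

U_X = 1.5, p = 0.027803, reject H0 at alpha = 0.1.


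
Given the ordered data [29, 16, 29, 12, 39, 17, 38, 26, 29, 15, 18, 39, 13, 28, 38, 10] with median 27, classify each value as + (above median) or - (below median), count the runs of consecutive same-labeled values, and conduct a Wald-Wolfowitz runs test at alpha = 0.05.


Step 1: Compute median = 27; label A = above, B = below.
Labels in order: ABABABABABBABAAB  (n_A = 8, n_B = 8)
Step 2: Count runs R = 14.
Step 3: Under H0 (random ordering), E[R] = 2*n_A*n_B/(n_A+n_B) + 1 = 2*8*8/16 + 1 = 9.0000.
        Var[R] = 2*n_A*n_B*(2*n_A*n_B - n_A - n_B) / ((n_A+n_B)^2 * (n_A+n_B-1)) = 14336/3840 = 3.7333.
        SD[R] = 1.9322.
Step 4: Continuity-corrected z = (R - 0.5 - E[R]) / SD[R] = (14 - 0.5 - 9.0000) / 1.9322 = 2.3290.
Step 5: Two-sided p-value via normal approximation = 2*(1 - Phi(|z|)) = 0.019861.
Step 6: alpha = 0.05. reject H0.

R = 14, z = 2.3290, p = 0.019861, reject H0.


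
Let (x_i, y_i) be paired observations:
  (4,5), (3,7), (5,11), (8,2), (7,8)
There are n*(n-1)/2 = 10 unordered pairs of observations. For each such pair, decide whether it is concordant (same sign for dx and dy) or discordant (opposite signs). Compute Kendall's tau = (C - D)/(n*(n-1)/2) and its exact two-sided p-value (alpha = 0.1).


Step 1: Enumerate the 10 unordered pairs (i,j) with i<j and classify each by sign(x_j-x_i) * sign(y_j-y_i).
  (1,2):dx=-1,dy=+2->D; (1,3):dx=+1,dy=+6->C; (1,4):dx=+4,dy=-3->D; (1,5):dx=+3,dy=+3->C
  (2,3):dx=+2,dy=+4->C; (2,4):dx=+5,dy=-5->D; (2,5):dx=+4,dy=+1->C; (3,4):dx=+3,dy=-9->D
  (3,5):dx=+2,dy=-3->D; (4,5):dx=-1,dy=+6->D
Step 2: C = 4, D = 6, total pairs = 10.
Step 3: tau = (C - D)/(n(n-1)/2) = (4 - 6)/10 = -0.200000.
Step 4: Exact two-sided p-value (enumerate n! = 120 permutations of y under H0): p = 0.816667.
Step 5: alpha = 0.1. fail to reject H0.

tau_b = -0.2000 (C=4, D=6), p = 0.816667, fail to reject H0.


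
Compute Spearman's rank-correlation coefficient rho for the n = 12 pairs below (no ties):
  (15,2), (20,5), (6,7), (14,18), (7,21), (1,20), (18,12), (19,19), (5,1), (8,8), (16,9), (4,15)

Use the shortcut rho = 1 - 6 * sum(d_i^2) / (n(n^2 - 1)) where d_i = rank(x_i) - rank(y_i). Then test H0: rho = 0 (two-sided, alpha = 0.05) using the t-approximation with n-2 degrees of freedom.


Step 1: Rank x and y separately (midranks; no ties here).
rank(x): 15->8, 20->12, 6->4, 14->7, 7->5, 1->1, 18->10, 19->11, 5->3, 8->6, 16->9, 4->2
rank(y): 2->2, 5->3, 7->4, 18->9, 21->12, 20->11, 12->7, 19->10, 1->1, 8->5, 9->6, 15->8
Step 2: d_i = R_x(i) - R_y(i); compute d_i^2.
  (8-2)^2=36, (12-3)^2=81, (4-4)^2=0, (7-9)^2=4, (5-12)^2=49, (1-11)^2=100, (10-7)^2=9, (11-10)^2=1, (3-1)^2=4, (6-5)^2=1, (9-6)^2=9, (2-8)^2=36
sum(d^2) = 330.
Step 3: rho = 1 - 6*330 / (12*(12^2 - 1)) = 1 - 1980/1716 = -0.153846.
Step 4: Under H0, t = rho * sqrt((n-2)/(1-rho^2)) = -0.4924 ~ t(10).
Step 5: Two-sided p-value from the t-distribution with 10 df = 0.633091.
Step 6: alpha = 0.05. fail to reject H0.

rho = -0.1538, p = 0.633091, fail to reject H0 at alpha = 0.05.


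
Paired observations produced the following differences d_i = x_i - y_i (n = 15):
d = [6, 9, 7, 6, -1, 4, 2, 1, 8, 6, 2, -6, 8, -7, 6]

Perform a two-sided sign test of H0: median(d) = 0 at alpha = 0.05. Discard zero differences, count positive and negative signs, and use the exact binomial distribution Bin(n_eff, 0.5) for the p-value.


Step 1: Discard zero differences. Original n = 15; n_eff = number of nonzero differences = 15.
Nonzero differences (with sign): +6, +9, +7, +6, -1, +4, +2, +1, +8, +6, +2, -6, +8, -7, +6
Step 2: Count signs: positive = 12, negative = 3.
Step 3: Under H0: P(positive) = 0.5, so the number of positives S ~ Bin(15, 0.5).
Step 4: Two-sided exact p-value = sum of Bin(15,0.5) probabilities at or below the observed probability = 0.035156.
Step 5: alpha = 0.05. reject H0.

n_eff = 15, pos = 12, neg = 3, p = 0.035156, reject H0.


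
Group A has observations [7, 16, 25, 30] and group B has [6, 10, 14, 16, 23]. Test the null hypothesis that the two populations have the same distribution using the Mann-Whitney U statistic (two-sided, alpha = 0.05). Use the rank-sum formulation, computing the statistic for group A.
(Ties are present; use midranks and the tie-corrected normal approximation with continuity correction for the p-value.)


Step 1: Combine and sort all 9 observations; assign midranks.
sorted (value, group): (6,Y), (7,X), (10,Y), (14,Y), (16,X), (16,Y), (23,Y), (25,X), (30,X)
ranks: 6->1, 7->2, 10->3, 14->4, 16->5.5, 16->5.5, 23->7, 25->8, 30->9
Step 2: Rank sum for X: R1 = 2 + 5.5 + 8 + 9 = 24.5.
Step 3: U_X = R1 - n1(n1+1)/2 = 24.5 - 4*5/2 = 24.5 - 10 = 14.5.
       U_Y = n1*n2 - U_X = 20 - 14.5 = 5.5.
Step 4: Ties are present, so use the tie-corrected normal approximation (with continuity correction) for the p-value.
Step 5: p-value = 0.325163; compare to alpha = 0.05. fail to reject H0.

U_X = 14.5, p = 0.325163, fail to reject H0 at alpha = 0.05.


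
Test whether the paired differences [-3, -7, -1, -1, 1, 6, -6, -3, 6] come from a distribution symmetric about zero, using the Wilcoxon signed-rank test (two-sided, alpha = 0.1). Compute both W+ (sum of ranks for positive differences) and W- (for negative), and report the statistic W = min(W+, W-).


Step 1: Drop any zero differences (none here) and take |d_i|.
|d| = [3, 7, 1, 1, 1, 6, 6, 3, 6]
Step 2: Midrank |d_i| (ties get averaged ranks).
ranks: |3|->4.5, |7|->9, |1|->2, |1|->2, |1|->2, |6|->7, |6|->7, |3|->4.5, |6|->7
Step 3: Attach original signs; sum ranks with positive sign and with negative sign.
W+ = 2 + 7 + 7 = 16
W- = 4.5 + 9 + 2 + 2 + 7 + 4.5 = 29
(Check: W+ + W- = 45 should equal n(n+1)/2 = 45.)
Step 4: Test statistic W = min(W+, W-) = 16.
Step 5: Ties in |d|, so use the tie-corrected normal approximation.
        E[W] = n(n+1)/4 = 9*10/4 = 22.5.
        Tie groups: |d|=1 (t=3), |d|=3 (t=2), |d|=6 (t=3); sum(t^3 - t) = 54.
        Var[W] = n(n+1)(2n+1)/24 - sum(t^3-t)/48 = 1710/24 - 54/48 = 70.125.
        z = (W - E[W]) / sqrt(Var[W]) = (16 - 22.5) / 8.3741 = -0.7762.
        Two-sided p = 2*Phi(z) = 0.437627.
Step 6: alpha = 0.1. fail to reject H0.

W+ = 16, W- = 29, W = min = 16, p = 0.437627, fail to reject H0.


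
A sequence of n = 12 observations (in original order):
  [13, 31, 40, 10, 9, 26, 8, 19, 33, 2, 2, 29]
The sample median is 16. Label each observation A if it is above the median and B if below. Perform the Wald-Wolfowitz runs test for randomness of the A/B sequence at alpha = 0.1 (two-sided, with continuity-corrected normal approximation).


Step 1: Compute median = 16; label A = above, B = below.
Labels in order: BAABBABAABBA  (n_A = 6, n_B = 6)
Step 2: Count runs R = 8.
Step 3: Under H0 (random ordering), E[R] = 2*n_A*n_B/(n_A+n_B) + 1 = 2*6*6/12 + 1 = 7.0000.
        Var[R] = 2*n_A*n_B*(2*n_A*n_B - n_A - n_B) / ((n_A+n_B)^2 * (n_A+n_B-1)) = 4320/1584 = 2.7273.
        SD[R] = 1.6514.
Step 4: Continuity-corrected z = (R - 0.5 - E[R]) / SD[R] = (8 - 0.5 - 7.0000) / 1.6514 = 0.3028.
Step 5: Two-sided p-value via normal approximation = 2*(1 - Phi(|z|)) = 0.762069.
Step 6: alpha = 0.1. fail to reject H0.

R = 8, z = 0.3028, p = 0.762069, fail to reject H0.


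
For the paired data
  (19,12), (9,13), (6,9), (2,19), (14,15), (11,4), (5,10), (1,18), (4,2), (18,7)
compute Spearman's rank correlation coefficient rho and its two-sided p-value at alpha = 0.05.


Step 1: Rank x and y separately (midranks; no ties here).
rank(x): 19->10, 9->6, 6->5, 2->2, 14->8, 11->7, 5->4, 1->1, 4->3, 18->9
rank(y): 12->6, 13->7, 9->4, 19->10, 15->8, 4->2, 10->5, 18->9, 2->1, 7->3
Step 2: d_i = R_x(i) - R_y(i); compute d_i^2.
  (10-6)^2=16, (6-7)^2=1, (5-4)^2=1, (2-10)^2=64, (8-8)^2=0, (7-2)^2=25, (4-5)^2=1, (1-9)^2=64, (3-1)^2=4, (9-3)^2=36
sum(d^2) = 212.
Step 3: rho = 1 - 6*212 / (10*(10^2 - 1)) = 1 - 1272/990 = -0.284848.
Step 4: Under H0, t = rho * sqrt((n-2)/(1-rho^2)) = -0.8405 ~ t(8).
Step 5: Two-sided p-value from the t-distribution with 8 df = 0.425038.
Step 6: alpha = 0.05. fail to reject H0.

rho = -0.2848, p = 0.425038, fail to reject H0 at alpha = 0.05.


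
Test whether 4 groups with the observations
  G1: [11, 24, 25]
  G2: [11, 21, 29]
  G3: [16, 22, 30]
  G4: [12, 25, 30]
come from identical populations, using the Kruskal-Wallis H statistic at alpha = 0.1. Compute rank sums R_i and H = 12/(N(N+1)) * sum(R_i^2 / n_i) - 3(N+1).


Step 1: Combine all N = 12 observations and assign midranks.
sorted (value, group, rank): (11,G1,1.5), (11,G2,1.5), (12,G4,3), (16,G3,4), (21,G2,5), (22,G3,6), (24,G1,7), (25,G1,8.5), (25,G4,8.5), (29,G2,10), (30,G3,11.5), (30,G4,11.5)
Step 2: Sum ranks within each group.
R_1 = 17 (n_1 = 3)
R_2 = 16.5 (n_2 = 3)
R_3 = 21.5 (n_3 = 3)
R_4 = 23 (n_4 = 3)
Step 3: H = 12/(N(N+1)) * sum(R_i^2/n_i) - 3(N+1)
     = 12/(12*13) * (17^2/3 + 16.5^2/3 + 21.5^2/3 + 23^2/3) - 3*13
     = 0.076923 * 517.5 - 39
     = 0.807692.
Step 4: Ties present; correction factor C = 1 - 18/(12^3 - 12) = 0.989510. Corrected H = 0.807692 / 0.989510 = 0.816254.
Step 5: Under H0, H ~ chi^2(3); p-value = 0.845575.
Step 6: alpha = 0.1. fail to reject H0.

H = 0.8163, df = 3, p = 0.845575, fail to reject H0.


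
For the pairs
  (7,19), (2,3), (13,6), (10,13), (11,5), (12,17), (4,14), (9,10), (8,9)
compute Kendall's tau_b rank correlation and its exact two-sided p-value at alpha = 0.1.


Step 1: Enumerate the 36 unordered pairs (i,j) with i<j and classify each by sign(x_j-x_i) * sign(y_j-y_i).
  (1,2):dx=-5,dy=-16->C; (1,3):dx=+6,dy=-13->D; (1,4):dx=+3,dy=-6->D; (1,5):dx=+4,dy=-14->D
  (1,6):dx=+5,dy=-2->D; (1,7):dx=-3,dy=-5->C; (1,8):dx=+2,dy=-9->D; (1,9):dx=+1,dy=-10->D
  (2,3):dx=+11,dy=+3->C; (2,4):dx=+8,dy=+10->C; (2,5):dx=+9,dy=+2->C; (2,6):dx=+10,dy=+14->C
  (2,7):dx=+2,dy=+11->C; (2,8):dx=+7,dy=+7->C; (2,9):dx=+6,dy=+6->C; (3,4):dx=-3,dy=+7->D
  (3,5):dx=-2,dy=-1->C; (3,6):dx=-1,dy=+11->D; (3,7):dx=-9,dy=+8->D; (3,8):dx=-4,dy=+4->D
  (3,9):dx=-5,dy=+3->D; (4,5):dx=+1,dy=-8->D; (4,6):dx=+2,dy=+4->C; (4,7):dx=-6,dy=+1->D
  (4,8):dx=-1,dy=-3->C; (4,9):dx=-2,dy=-4->C; (5,6):dx=+1,dy=+12->C; (5,7):dx=-7,dy=+9->D
  (5,8):dx=-2,dy=+5->D; (5,9):dx=-3,dy=+4->D; (6,7):dx=-8,dy=-3->C; (6,8):dx=-3,dy=-7->C
  (6,9):dx=-4,dy=-8->C; (7,8):dx=+5,dy=-4->D; (7,9):dx=+4,dy=-5->D; (8,9):dx=-1,dy=-1->C
Step 2: C = 18, D = 18, total pairs = 36.
Step 3: tau = (C - D)/(n(n-1)/2) = (18 - 18)/36 = 0.000000.
Step 4: Exact two-sided p-value (enumerate n! = 362880 permutations of y under H0): p = 1.000000.
Step 5: alpha = 0.1. fail to reject H0.

tau_b = 0.0000 (C=18, D=18), p = 1.000000, fail to reject H0.


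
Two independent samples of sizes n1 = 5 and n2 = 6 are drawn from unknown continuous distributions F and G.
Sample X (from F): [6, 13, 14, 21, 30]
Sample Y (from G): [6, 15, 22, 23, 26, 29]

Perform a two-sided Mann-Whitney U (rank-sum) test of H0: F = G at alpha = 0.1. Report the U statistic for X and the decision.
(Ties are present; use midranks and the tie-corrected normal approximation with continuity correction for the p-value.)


Step 1: Combine and sort all 11 observations; assign midranks.
sorted (value, group): (6,X), (6,Y), (13,X), (14,X), (15,Y), (21,X), (22,Y), (23,Y), (26,Y), (29,Y), (30,X)
ranks: 6->1.5, 6->1.5, 13->3, 14->4, 15->5, 21->6, 22->7, 23->8, 26->9, 29->10, 30->11
Step 2: Rank sum for X: R1 = 1.5 + 3 + 4 + 6 + 11 = 25.5.
Step 3: U_X = R1 - n1(n1+1)/2 = 25.5 - 5*6/2 = 25.5 - 15 = 10.5.
       U_Y = n1*n2 - U_X = 30 - 10.5 = 19.5.
Step 4: Ties are present, so use the tie-corrected normal approximation (with continuity correction) for the p-value.
Step 5: p-value = 0.464192; compare to alpha = 0.1. fail to reject H0.

U_X = 10.5, p = 0.464192, fail to reject H0 at alpha = 0.1.


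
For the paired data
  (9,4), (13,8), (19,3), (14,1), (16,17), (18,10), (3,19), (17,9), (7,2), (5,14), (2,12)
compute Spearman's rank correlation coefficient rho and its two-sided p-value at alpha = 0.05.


Step 1: Rank x and y separately (midranks; no ties here).
rank(x): 9->5, 13->6, 19->11, 14->7, 16->8, 18->10, 3->2, 17->9, 7->4, 5->3, 2->1
rank(y): 4->4, 8->5, 3->3, 1->1, 17->10, 10->7, 19->11, 9->6, 2->2, 14->9, 12->8
Step 2: d_i = R_x(i) - R_y(i); compute d_i^2.
  (5-4)^2=1, (6-5)^2=1, (11-3)^2=64, (7-1)^2=36, (8-10)^2=4, (10-7)^2=9, (2-11)^2=81, (9-6)^2=9, (4-2)^2=4, (3-9)^2=36, (1-8)^2=49
sum(d^2) = 294.
Step 3: rho = 1 - 6*294 / (11*(11^2 - 1)) = 1 - 1764/1320 = -0.336364.
Step 4: Under H0, t = rho * sqrt((n-2)/(1-rho^2)) = -1.0715 ~ t(9).
Step 5: Two-sided p-value from the t-distribution with 9 df = 0.311824.
Step 6: alpha = 0.05. fail to reject H0.

rho = -0.3364, p = 0.311824, fail to reject H0 at alpha = 0.05.


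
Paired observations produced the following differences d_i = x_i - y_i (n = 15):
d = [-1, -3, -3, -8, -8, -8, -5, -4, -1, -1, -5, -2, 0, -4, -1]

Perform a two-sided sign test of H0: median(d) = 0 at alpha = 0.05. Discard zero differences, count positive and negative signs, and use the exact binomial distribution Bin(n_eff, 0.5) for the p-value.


Step 1: Discard zero differences. Original n = 15; n_eff = number of nonzero differences = 14.
Nonzero differences (with sign): -1, -3, -3, -8, -8, -8, -5, -4, -1, -1, -5, -2, -4, -1
Step 2: Count signs: positive = 0, negative = 14.
Step 3: Under H0: P(positive) = 0.5, so the number of positives S ~ Bin(14, 0.5).
Step 4: Two-sided exact p-value = sum of Bin(14,0.5) probabilities at or below the observed probability = 0.000122.
Step 5: alpha = 0.05. reject H0.

n_eff = 14, pos = 0, neg = 14, p = 0.000122, reject H0.


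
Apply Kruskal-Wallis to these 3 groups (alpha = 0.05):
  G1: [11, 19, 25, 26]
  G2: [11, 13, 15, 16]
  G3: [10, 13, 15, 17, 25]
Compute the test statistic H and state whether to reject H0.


Step 1: Combine all N = 13 observations and assign midranks.
sorted (value, group, rank): (10,G3,1), (11,G1,2.5), (11,G2,2.5), (13,G2,4.5), (13,G3,4.5), (15,G2,6.5), (15,G3,6.5), (16,G2,8), (17,G3,9), (19,G1,10), (25,G1,11.5), (25,G3,11.5), (26,G1,13)
Step 2: Sum ranks within each group.
R_1 = 37 (n_1 = 4)
R_2 = 21.5 (n_2 = 4)
R_3 = 32.5 (n_3 = 5)
Step 3: H = 12/(N(N+1)) * sum(R_i^2/n_i) - 3(N+1)
     = 12/(13*14) * (37^2/4 + 21.5^2/4 + 32.5^2/5) - 3*14
     = 0.065934 * 669.062 - 42
     = 2.114011.
Step 4: Ties present; correction factor C = 1 - 24/(13^3 - 13) = 0.989011. Corrected H = 2.114011 / 0.989011 = 2.137500.
Step 5: Under H0, H ~ chi^2(2); p-value = 0.343438.
Step 6: alpha = 0.05. fail to reject H0.

H = 2.1375, df = 2, p = 0.343438, fail to reject H0.


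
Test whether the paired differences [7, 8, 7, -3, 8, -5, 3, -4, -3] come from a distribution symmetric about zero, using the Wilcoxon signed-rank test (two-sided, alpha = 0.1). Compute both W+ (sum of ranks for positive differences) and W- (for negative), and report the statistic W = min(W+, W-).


Step 1: Drop any zero differences (none here) and take |d_i|.
|d| = [7, 8, 7, 3, 8, 5, 3, 4, 3]
Step 2: Midrank |d_i| (ties get averaged ranks).
ranks: |7|->6.5, |8|->8.5, |7|->6.5, |3|->2, |8|->8.5, |5|->5, |3|->2, |4|->4, |3|->2
Step 3: Attach original signs; sum ranks with positive sign and with negative sign.
W+ = 6.5 + 8.5 + 6.5 + 8.5 + 2 = 32
W- = 2 + 5 + 4 + 2 = 13
(Check: W+ + W- = 45 should equal n(n+1)/2 = 45.)
Step 4: Test statistic W = min(W+, W-) = 13.
Step 5: Ties in |d|, so use the tie-corrected normal approximation.
        E[W] = n(n+1)/4 = 9*10/4 = 22.5.
        Tie groups: |d|=3 (t=3), |d|=7 (t=2), |d|=8 (t=2); sum(t^3 - t) = 36.
        Var[W] = n(n+1)(2n+1)/24 - sum(t^3-t)/48 = 1710/24 - 36/48 = 70.5.
        z = (W - E[W]) / sqrt(Var[W]) = (13 - 22.5) / 8.3964 = -1.1314.
        Two-sided p = 2*Phi(z) = 0.257873.
Step 6: alpha = 0.1. fail to reject H0.

W+ = 32, W- = 13, W = min = 13, p = 0.257873, fail to reject H0.


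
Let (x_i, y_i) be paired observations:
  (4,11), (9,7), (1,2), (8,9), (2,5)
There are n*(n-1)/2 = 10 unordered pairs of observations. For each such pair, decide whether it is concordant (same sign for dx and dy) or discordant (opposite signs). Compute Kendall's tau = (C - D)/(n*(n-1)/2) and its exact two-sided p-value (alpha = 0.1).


Step 1: Enumerate the 10 unordered pairs (i,j) with i<j and classify each by sign(x_j-x_i) * sign(y_j-y_i).
  (1,2):dx=+5,dy=-4->D; (1,3):dx=-3,dy=-9->C; (1,4):dx=+4,dy=-2->D; (1,5):dx=-2,dy=-6->C
  (2,3):dx=-8,dy=-5->C; (2,4):dx=-1,dy=+2->D; (2,5):dx=-7,dy=-2->C; (3,4):dx=+7,dy=+7->C
  (3,5):dx=+1,dy=+3->C; (4,5):dx=-6,dy=-4->C
Step 2: C = 7, D = 3, total pairs = 10.
Step 3: tau = (C - D)/(n(n-1)/2) = (7 - 3)/10 = 0.400000.
Step 4: Exact two-sided p-value (enumerate n! = 120 permutations of y under H0): p = 0.483333.
Step 5: alpha = 0.1. fail to reject H0.

tau_b = 0.4000 (C=7, D=3), p = 0.483333, fail to reject H0.


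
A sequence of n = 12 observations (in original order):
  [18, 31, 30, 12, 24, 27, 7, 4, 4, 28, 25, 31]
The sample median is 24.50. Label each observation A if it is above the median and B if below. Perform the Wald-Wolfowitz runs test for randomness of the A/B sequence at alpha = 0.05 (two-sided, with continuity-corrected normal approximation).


Step 1: Compute median = 24.50; label A = above, B = below.
Labels in order: BAABBABBBAAA  (n_A = 6, n_B = 6)
Step 2: Count runs R = 6.
Step 3: Under H0 (random ordering), E[R] = 2*n_A*n_B/(n_A+n_B) + 1 = 2*6*6/12 + 1 = 7.0000.
        Var[R] = 2*n_A*n_B*(2*n_A*n_B - n_A - n_B) / ((n_A+n_B)^2 * (n_A+n_B-1)) = 4320/1584 = 2.7273.
        SD[R] = 1.6514.
Step 4: Continuity-corrected z = (R + 0.5 - E[R]) / SD[R] = (6 + 0.5 - 7.0000) / 1.6514 = -0.3028.
Step 5: Two-sided p-value via normal approximation = 2*(1 - Phi(|z|)) = 0.762069.
Step 6: alpha = 0.05. fail to reject H0.

R = 6, z = -0.3028, p = 0.762069, fail to reject H0.


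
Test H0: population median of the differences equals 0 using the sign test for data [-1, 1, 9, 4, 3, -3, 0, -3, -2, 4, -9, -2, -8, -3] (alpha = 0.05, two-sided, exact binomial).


Step 1: Discard zero differences. Original n = 14; n_eff = number of nonzero differences = 13.
Nonzero differences (with sign): -1, +1, +9, +4, +3, -3, -3, -2, +4, -9, -2, -8, -3
Step 2: Count signs: positive = 5, negative = 8.
Step 3: Under H0: P(positive) = 0.5, so the number of positives S ~ Bin(13, 0.5).
Step 4: Two-sided exact p-value = sum of Bin(13,0.5) probabilities at or below the observed probability = 0.581055.
Step 5: alpha = 0.05. fail to reject H0.

n_eff = 13, pos = 5, neg = 8, p = 0.581055, fail to reject H0.


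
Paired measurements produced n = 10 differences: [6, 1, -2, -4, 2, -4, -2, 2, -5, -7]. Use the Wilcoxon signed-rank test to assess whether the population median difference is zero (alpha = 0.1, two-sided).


Step 1: Drop any zero differences (none here) and take |d_i|.
|d| = [6, 1, 2, 4, 2, 4, 2, 2, 5, 7]
Step 2: Midrank |d_i| (ties get averaged ranks).
ranks: |6|->9, |1|->1, |2|->3.5, |4|->6.5, |2|->3.5, |4|->6.5, |2|->3.5, |2|->3.5, |5|->8, |7|->10
Step 3: Attach original signs; sum ranks with positive sign and with negative sign.
W+ = 9 + 1 + 3.5 + 3.5 = 17
W- = 3.5 + 6.5 + 6.5 + 3.5 + 8 + 10 = 38
(Check: W+ + W- = 55 should equal n(n+1)/2 = 55.)
Step 4: Test statistic W = min(W+, W-) = 17.
Step 5: Ties in |d|, so use the tie-corrected normal approximation.
        E[W] = n(n+1)/4 = 10*11/4 = 27.5.
        Tie groups: |d|=2 (t=4), |d|=4 (t=2); sum(t^3 - t) = 66.
        Var[W] = n(n+1)(2n+1)/24 - sum(t^3-t)/48 = 2310/24 - 66/48 = 94.875.
        z = (W - E[W]) / sqrt(Var[W]) = (17 - 27.5) / 9.7404 = -1.0780.
        Two-sided p = 2*Phi(z) = 0.281040.
Step 6: alpha = 0.1. fail to reject H0.

W+ = 17, W- = 38, W = min = 17, p = 0.281040, fail to reject H0.


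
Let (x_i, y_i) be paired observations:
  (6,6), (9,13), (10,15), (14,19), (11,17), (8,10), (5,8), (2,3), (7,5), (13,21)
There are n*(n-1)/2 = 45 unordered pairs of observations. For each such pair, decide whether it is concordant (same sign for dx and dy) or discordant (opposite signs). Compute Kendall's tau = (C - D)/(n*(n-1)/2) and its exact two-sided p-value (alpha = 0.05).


Step 1: Enumerate the 45 unordered pairs (i,j) with i<j and classify each by sign(x_j-x_i) * sign(y_j-y_i).
  (1,2):dx=+3,dy=+7->C; (1,3):dx=+4,dy=+9->C; (1,4):dx=+8,dy=+13->C; (1,5):dx=+5,dy=+11->C
  (1,6):dx=+2,dy=+4->C; (1,7):dx=-1,dy=+2->D; (1,8):dx=-4,dy=-3->C; (1,9):dx=+1,dy=-1->D
  (1,10):dx=+7,dy=+15->C; (2,3):dx=+1,dy=+2->C; (2,4):dx=+5,dy=+6->C; (2,5):dx=+2,dy=+4->C
  (2,6):dx=-1,dy=-3->C; (2,7):dx=-4,dy=-5->C; (2,8):dx=-7,dy=-10->C; (2,9):dx=-2,dy=-8->C
  (2,10):dx=+4,dy=+8->C; (3,4):dx=+4,dy=+4->C; (3,5):dx=+1,dy=+2->C; (3,6):dx=-2,dy=-5->C
  (3,7):dx=-5,dy=-7->C; (3,8):dx=-8,dy=-12->C; (3,9):dx=-3,dy=-10->C; (3,10):dx=+3,dy=+6->C
  (4,5):dx=-3,dy=-2->C; (4,6):dx=-6,dy=-9->C; (4,7):dx=-9,dy=-11->C; (4,8):dx=-12,dy=-16->C
  (4,9):dx=-7,dy=-14->C; (4,10):dx=-1,dy=+2->D; (5,6):dx=-3,dy=-7->C; (5,7):dx=-6,dy=-9->C
  (5,8):dx=-9,dy=-14->C; (5,9):dx=-4,dy=-12->C; (5,10):dx=+2,dy=+4->C; (6,7):dx=-3,dy=-2->C
  (6,8):dx=-6,dy=-7->C; (6,9):dx=-1,dy=-5->C; (6,10):dx=+5,dy=+11->C; (7,8):dx=-3,dy=-5->C
  (7,9):dx=+2,dy=-3->D; (7,10):dx=+8,dy=+13->C; (8,9):dx=+5,dy=+2->C; (8,10):dx=+11,dy=+18->C
  (9,10):dx=+6,dy=+16->C
Step 2: C = 41, D = 4, total pairs = 45.
Step 3: tau = (C - D)/(n(n-1)/2) = (41 - 4)/45 = 0.822222.
Step 4: Exact two-sided p-value (enumerate n! = 3628800 permutations of y under H0): p = 0.000358.
Step 5: alpha = 0.05. reject H0.

tau_b = 0.8222 (C=41, D=4), p = 0.000358, reject H0.
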